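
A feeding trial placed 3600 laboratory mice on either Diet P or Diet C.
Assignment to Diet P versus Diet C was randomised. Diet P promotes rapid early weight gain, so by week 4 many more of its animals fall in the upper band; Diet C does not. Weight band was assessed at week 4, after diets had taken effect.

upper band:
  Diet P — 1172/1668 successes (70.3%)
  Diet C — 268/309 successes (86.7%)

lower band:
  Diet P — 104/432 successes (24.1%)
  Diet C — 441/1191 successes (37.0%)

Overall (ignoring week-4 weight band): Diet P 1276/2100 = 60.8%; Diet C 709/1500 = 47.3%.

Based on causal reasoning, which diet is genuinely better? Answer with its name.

The week-4 weight band-specific comparison favours Diet C throughout, but the pooled figures favour Diet P. The question is whether to condition on week-4 weight band.
Because the diet influences week-4 weight band, week-4 weight band is a post-treatment mediator, not a confounder. Stratifying on it would bias the estimate; the causal effect is the crude pooled difference.
Pooled: Diet P 60.8% vs Diet C 47.3%; Diet P is higher overall.

Diet P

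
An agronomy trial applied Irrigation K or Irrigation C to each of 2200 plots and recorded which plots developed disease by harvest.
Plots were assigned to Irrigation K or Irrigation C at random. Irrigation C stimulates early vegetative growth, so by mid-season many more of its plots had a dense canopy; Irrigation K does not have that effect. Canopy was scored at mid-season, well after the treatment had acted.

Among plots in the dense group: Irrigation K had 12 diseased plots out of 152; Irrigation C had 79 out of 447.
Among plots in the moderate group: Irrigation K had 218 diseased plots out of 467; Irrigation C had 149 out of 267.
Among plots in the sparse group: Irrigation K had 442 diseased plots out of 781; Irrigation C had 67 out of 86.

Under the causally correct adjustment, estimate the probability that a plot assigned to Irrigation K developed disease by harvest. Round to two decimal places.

The distribution of mid-season canopy is itself part of what the irrigation does — it is an intermediate outcome. Holding it fixed would remove that part of the effect; the total effect is the pooled difference.
So P(outcome | do(Irrigation K)) is just the pooled rate for Irrigation K: 672/1400 = 0.480.

0.48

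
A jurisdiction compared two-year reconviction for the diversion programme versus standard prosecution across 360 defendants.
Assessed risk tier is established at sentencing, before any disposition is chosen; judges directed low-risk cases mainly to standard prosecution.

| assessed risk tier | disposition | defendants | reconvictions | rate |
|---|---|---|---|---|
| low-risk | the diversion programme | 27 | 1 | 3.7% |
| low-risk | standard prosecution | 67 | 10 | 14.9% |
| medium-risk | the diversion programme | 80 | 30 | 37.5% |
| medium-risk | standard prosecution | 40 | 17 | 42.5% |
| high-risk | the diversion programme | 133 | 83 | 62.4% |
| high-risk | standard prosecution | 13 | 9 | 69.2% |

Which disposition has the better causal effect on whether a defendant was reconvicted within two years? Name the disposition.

the diversion programme

The stratified and pooled comparisons disagree (the diversion programme wins within each assessed risk tier; standard prosecution wins overall), so the answer turns on the causal role of assessed risk tier.
Nothing the disposition does changes assessed risk tier; the imbalance is an allocation artefact. With assessed risk tier also predicting the outcome, the pooled figure is confounded, and the within-stratum comparison is the causal one.
Within each level — low-risk: 3.7% vs 14.9%; medium-risk: 37.5% vs 42.5%; high-risk: 62.4% vs 69.2% — the diversion programme is lower every time.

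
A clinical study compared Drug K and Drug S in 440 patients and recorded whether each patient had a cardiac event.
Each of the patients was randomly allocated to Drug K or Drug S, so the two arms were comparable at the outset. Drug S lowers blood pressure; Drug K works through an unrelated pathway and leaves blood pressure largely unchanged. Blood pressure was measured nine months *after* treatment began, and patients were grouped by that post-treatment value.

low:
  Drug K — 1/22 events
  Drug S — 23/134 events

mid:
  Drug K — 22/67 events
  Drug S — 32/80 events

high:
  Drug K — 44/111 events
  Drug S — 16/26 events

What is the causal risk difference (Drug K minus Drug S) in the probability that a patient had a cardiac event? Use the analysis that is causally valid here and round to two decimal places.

+0.04

The blood pressure-specific comparison favours Drug K throughout, but the pooled figures favour Drug S. The question is whether to condition on blood pressure.
Blood pressure is downstream of the drug. One should not condition on a consequence of treatment, so the overall rates are the right comparison.
The causal difference is the pooled difference: 0.335 − 0.296 = +0.039.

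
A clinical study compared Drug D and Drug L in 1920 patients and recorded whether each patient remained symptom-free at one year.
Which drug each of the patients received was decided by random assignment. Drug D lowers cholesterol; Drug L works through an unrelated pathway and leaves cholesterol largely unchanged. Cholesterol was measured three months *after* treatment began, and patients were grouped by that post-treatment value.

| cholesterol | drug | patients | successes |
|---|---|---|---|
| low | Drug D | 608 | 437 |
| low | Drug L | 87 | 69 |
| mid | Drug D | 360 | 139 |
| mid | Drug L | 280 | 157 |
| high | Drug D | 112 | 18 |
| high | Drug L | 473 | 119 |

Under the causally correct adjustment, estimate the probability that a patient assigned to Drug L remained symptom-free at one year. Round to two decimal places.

The distribution of cholesterol is itself part of what the drug does — it is an intermediate outcome. Holding it fixed would remove that part of the effect; the total effect is the pooled difference.
So P(outcome | do(Drug L)) is just the pooled rate for Drug L: 345/840 = 0.411.

0.41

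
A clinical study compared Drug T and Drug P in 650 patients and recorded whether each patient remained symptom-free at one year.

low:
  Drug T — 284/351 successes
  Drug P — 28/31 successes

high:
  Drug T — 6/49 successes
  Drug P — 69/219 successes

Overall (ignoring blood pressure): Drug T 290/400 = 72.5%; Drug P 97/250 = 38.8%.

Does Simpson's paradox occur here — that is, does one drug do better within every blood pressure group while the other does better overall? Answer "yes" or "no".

Within each blood pressure level (low 80.9% vs 90.3%; high 12.2% vs 31.5%), Drug P has the higher rate every time. Pooled: 72.5% vs 38.8% — Drug T has the higher rate overall. The two comparisons disagree.

yes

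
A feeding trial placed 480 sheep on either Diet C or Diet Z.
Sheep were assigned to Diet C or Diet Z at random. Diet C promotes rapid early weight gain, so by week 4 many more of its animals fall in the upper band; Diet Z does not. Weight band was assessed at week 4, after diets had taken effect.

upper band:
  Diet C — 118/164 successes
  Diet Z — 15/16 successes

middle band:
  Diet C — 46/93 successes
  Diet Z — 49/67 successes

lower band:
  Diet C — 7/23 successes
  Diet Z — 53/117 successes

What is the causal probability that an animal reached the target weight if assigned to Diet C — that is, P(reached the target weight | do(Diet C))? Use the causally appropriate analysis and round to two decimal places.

Because the diet influences week-4 weight band, week-4 weight band is a post-treatment mediator, not a confounder. Stratifying on it would bias the estimate; the causal effect is the crude pooled difference.
So P(outcome | do(Diet C)) is just the pooled rate for Diet C: 171/280 = 0.611.

0.61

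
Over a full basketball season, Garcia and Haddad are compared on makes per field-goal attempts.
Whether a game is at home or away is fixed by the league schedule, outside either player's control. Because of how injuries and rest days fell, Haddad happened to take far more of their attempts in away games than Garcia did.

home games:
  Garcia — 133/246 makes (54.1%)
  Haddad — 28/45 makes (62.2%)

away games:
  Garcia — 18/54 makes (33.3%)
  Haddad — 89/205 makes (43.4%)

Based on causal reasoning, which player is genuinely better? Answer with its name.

Haddad

The stratified and pooled comparisons disagree (Haddad wins within each game venue; Garcia wins overall), so the answer turns on the causal role of game venue.
Nothing the player does changes game venue; the imbalance is an allocation artefact. With game venue also predicting the outcome, the pooled figure is confounded, and the within-stratum comparison is the causal one.
Within each level — home games: 54.1% vs 62.2%; away games: 33.3% vs 43.4% — Haddad is higher every time.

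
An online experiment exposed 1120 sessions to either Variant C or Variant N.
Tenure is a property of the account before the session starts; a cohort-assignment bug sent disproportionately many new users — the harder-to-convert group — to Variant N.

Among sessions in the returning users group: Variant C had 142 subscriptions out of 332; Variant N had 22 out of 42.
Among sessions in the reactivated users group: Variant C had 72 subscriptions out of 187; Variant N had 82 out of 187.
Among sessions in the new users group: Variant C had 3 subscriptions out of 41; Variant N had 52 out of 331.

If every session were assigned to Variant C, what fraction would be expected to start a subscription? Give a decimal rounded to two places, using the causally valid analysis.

0.30

Since user tenure is a pre-existing factor (not a product of the variant) and it affects the outcome on its own, it is a confounder. The stratified rates, not the pooled rate, identify the causal effect.
Standardising Variant C to the population user tenure mix: 0.334·142/332 + 0.334·72/187 + 0.332·3/41 = 0.296.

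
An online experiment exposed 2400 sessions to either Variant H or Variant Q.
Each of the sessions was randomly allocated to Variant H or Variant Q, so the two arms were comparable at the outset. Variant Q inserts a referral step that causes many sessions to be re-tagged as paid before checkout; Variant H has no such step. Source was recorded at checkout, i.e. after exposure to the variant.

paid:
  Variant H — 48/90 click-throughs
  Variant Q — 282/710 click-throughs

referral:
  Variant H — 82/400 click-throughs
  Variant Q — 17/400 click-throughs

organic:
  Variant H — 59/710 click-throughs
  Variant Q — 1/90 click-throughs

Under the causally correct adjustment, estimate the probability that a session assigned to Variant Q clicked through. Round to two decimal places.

0.25

Traffic source is downstream of the variant. One should not condition on a consequence of treatment, so the overall rates are the right comparison.
So P(outcome | do(Variant Q)) is just the pooled rate for Variant Q: 300/1200 = 0.250.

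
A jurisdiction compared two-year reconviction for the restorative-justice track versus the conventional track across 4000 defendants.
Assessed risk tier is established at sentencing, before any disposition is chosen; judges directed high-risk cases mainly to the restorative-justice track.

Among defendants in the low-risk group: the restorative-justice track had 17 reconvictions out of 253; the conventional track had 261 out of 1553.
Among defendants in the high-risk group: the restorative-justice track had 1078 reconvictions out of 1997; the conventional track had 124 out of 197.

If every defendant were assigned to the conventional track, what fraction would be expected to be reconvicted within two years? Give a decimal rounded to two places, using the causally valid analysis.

0.42

The assessed risk tier-specific comparison favours the restorative-justice track throughout, but the pooled figures favour the conventional track. The question is whether to condition on assessed risk tier.
Assessed risk tier differs across dispositions for reasons unrelated to any effect of the disposition itself, and it separately predicts the outcome — a classic confounder. We must compare within assessed risk tier levels.
Standardising the conventional track to the population assessed risk tier mix: 0.452·261/1553 + 0.548·124/197 = 0.421.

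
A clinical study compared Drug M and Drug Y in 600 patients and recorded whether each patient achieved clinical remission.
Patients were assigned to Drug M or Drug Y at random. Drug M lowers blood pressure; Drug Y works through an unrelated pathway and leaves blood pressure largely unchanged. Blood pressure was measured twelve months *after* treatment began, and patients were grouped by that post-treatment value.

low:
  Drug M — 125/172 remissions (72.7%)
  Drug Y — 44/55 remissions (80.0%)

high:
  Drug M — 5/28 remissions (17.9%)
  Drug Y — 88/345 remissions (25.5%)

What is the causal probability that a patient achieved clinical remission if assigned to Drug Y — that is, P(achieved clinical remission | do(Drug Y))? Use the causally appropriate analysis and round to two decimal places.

Stratifying would compare drugs among patients the drugs themselves sorted into blood pressure groups — a form of selection on an intermediate. The unconditioned pooled rates give the total causal effect.
So P(outcome | do(Drug Y)) is just the pooled rate for Drug Y: 132/400 = 0.330.

0.33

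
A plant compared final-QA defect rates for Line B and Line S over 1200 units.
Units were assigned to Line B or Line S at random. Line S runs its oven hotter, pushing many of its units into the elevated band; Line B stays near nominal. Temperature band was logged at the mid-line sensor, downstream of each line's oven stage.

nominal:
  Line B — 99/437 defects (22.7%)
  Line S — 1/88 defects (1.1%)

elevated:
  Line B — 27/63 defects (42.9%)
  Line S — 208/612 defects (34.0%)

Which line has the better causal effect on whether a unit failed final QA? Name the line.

Line S is lower inside every in-process temperature band stratum but Line B is lower in aggregate. Whether to stratify depends on how in-process temperature band relates to the line.
Because the line influences in-process temperature band, in-process temperature band is a post-treatment mediator, not a confounder. Stratifying on it would bias the estimate; the causal effect is the crude pooled difference.
Pooled: Line B 25.2% vs Line S 29.9%; Line B is lower overall.

Line B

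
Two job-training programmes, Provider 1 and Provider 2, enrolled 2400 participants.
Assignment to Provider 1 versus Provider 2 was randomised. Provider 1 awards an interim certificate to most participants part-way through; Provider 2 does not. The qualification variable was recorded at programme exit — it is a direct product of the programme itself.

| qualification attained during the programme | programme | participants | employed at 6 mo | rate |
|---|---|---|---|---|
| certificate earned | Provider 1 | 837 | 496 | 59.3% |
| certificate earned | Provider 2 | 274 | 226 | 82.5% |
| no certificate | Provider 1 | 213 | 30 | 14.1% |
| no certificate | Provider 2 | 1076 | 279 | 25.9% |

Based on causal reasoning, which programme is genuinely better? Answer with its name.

The stratified and pooled comparisons disagree (Provider 2 wins within each qualification attained during the programme; Provider 1 wins overall), so the answer turns on the causal role of qualification attained during the programme.
Qualification attained during the programme here is a post-treatment variable shaped by the programme; conditioning on it would introduce bias rather than remove it. The overall comparison is the causal one.
Pooled: Provider 1 50.1% vs Provider 2 37.4%; Provider 1 is higher overall.

Provider 1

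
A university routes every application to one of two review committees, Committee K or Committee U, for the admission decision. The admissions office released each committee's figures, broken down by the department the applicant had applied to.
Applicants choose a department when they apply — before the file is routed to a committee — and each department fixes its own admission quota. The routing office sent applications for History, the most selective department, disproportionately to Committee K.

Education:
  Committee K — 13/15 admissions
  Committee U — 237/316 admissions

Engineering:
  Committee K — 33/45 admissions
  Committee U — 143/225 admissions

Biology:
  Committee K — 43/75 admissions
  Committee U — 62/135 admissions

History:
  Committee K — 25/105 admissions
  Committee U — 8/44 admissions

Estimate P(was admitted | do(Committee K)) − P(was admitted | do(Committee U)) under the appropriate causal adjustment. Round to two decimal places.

Department differs across review committees for reasons unrelated to any effect of the review committee itself, and it separately predicts the outcome — a classic confounder. We must compare within department levels.
Adjusting over the population distribution of department: 0.345·(0.867−0.750) + 0.281·(0.733−0.636) + 0.219·(0.573−0.459) + 0.155·(0.238−0.182) = +0.101.

+0.10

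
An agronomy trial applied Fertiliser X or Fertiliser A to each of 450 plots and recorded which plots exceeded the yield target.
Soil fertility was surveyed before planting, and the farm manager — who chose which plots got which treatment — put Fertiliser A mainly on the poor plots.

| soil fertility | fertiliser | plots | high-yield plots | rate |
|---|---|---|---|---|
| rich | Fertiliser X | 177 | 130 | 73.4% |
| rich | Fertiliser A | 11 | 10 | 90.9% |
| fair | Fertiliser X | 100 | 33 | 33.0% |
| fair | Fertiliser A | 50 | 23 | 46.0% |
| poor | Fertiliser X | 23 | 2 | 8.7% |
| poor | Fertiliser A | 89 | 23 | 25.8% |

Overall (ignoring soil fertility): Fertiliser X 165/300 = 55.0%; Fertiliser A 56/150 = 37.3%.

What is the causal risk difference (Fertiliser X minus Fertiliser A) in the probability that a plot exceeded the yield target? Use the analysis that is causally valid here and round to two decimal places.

-0.16

Soil fertility differs across fertilisers for reasons unrelated to any effect of the fertiliser itself, and it separately predicts the outcome — a classic confounder. We must compare within soil fertility levels.
Adjusting over the population distribution of soil fertility: 0.418·(0.734−0.909) + 0.333·(0.330−0.460) + 0.249·(0.087−0.258) = -0.159.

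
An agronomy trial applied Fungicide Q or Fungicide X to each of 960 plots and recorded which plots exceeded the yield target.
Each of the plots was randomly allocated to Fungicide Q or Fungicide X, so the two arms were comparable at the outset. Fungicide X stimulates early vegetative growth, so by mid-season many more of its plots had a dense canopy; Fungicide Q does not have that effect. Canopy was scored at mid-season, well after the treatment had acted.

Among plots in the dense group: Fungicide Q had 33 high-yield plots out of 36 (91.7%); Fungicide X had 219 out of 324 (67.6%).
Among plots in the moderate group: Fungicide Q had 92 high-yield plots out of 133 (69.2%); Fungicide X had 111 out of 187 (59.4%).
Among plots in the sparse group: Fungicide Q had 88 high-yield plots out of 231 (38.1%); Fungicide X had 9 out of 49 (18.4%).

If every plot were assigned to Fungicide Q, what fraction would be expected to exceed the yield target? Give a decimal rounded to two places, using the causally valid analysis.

0.53

The distribution of mid-season canopy is itself part of what the fungicide does — it is an intermediate outcome. Holding it fixed would remove that part of the effect; the total effect is the pooled difference.
So P(outcome | do(Fungicide Q)) is just the pooled rate for Fungicide Q: 213/400 = 0.532.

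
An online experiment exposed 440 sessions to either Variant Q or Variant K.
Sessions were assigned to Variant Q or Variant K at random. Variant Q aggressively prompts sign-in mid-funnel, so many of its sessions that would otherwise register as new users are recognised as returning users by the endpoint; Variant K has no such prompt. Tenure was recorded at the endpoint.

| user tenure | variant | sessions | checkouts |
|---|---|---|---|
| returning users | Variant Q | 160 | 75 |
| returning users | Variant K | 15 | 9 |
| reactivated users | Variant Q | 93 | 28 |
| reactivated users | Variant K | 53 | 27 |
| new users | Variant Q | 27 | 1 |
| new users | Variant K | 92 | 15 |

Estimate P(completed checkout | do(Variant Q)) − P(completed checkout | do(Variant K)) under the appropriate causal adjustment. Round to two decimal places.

+0.05

Because the variant influences user tenure, user tenure is a post-treatment mediator, not a confounder. Stratifying on it would bias the estimate; the causal effect is the crude pooled difference.
The causal difference is the pooled difference: 0.371 − 0.319 = +0.053.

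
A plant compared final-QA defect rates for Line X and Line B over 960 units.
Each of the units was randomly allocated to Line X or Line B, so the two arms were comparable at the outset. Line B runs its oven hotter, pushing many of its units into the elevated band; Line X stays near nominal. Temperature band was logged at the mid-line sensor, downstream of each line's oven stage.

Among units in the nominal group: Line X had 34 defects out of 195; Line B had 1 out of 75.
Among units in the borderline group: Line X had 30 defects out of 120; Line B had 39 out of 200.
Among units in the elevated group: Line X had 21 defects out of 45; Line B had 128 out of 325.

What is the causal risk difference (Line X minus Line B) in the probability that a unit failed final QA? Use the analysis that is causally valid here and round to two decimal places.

Within every in-process temperature band level Line B has the lower rate, yet pooled Line X does — Simpson's reversal.
Stratifying would compare lines among units the lines themselves sorted into in-process temperature band groups — a form of selection on an intermediate. The unconditioned pooled rates give the total causal effect.
The causal difference is the pooled difference: 0.236 − 0.280 = -0.044.

-0.04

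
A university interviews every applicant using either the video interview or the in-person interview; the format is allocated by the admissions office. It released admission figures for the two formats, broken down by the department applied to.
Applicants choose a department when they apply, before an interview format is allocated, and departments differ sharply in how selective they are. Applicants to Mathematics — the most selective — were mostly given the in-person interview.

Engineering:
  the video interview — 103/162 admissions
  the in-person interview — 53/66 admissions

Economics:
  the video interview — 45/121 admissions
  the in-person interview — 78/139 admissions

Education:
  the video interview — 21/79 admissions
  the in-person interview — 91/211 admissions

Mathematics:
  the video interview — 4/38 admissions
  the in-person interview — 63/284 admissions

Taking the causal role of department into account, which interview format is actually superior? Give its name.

the in-person interview

The department-specific comparison favours the in-person interview throughout, but the pooled figures favour the video interview. The question is whether to condition on department.
Here department is a common cause — it drives both which interview format a case falls under and the outcome. The crude comparison mixes populations; the stratum-specific rates are the causally relevant ones.
Within each level — Engineering: 63.6% vs 80.3%; Economics: 37.2% vs 56.1%; Education: 26.6% vs 43.1%; Mathematics: 10.5% vs 22.2% — the in-person interview is higher every time.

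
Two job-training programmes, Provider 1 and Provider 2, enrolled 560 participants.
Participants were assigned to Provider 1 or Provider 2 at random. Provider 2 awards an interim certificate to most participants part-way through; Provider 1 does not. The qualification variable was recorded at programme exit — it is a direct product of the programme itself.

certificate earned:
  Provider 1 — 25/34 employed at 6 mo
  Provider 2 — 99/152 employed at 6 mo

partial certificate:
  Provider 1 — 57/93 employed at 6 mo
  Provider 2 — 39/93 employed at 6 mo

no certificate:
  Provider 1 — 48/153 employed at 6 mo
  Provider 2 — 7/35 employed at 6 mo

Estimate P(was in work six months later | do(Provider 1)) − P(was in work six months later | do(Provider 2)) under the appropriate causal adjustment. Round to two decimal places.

Because the programme influences qualification attained during the programme, qualification attained during the programme is a post-treatment mediator, not a confounder. Stratifying on it would bias the estimate; the causal effect is the crude pooled difference.
The causal difference is the pooled difference: 0.464 − 0.518 = -0.054.

-0.05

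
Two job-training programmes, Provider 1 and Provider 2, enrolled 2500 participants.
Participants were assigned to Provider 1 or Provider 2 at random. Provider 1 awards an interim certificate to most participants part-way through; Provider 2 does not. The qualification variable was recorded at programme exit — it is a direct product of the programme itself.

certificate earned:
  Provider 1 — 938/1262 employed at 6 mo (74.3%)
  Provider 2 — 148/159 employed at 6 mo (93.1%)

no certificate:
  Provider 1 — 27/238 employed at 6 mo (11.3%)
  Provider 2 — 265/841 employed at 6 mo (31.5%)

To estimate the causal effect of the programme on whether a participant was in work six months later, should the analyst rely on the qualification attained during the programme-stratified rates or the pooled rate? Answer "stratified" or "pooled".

Stratifying would compare programmes among participants the programmes themselves sorted into qualification attained during the programme groups — a form of selection on an intermediate. The unconditioned pooled rates give the total causal effect.
Pooled: Provider 1 64.3% vs Provider 2 41.3%; Provider 1 is higher overall.

pooled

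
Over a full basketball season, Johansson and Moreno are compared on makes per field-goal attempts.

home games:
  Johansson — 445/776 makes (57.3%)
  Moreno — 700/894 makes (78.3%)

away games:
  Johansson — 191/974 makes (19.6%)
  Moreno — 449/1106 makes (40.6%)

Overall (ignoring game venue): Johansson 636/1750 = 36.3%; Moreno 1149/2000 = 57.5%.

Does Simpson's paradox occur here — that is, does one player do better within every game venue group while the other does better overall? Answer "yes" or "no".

Within each game venue level (home games 57.3% vs 78.3%; away games 19.6% vs 40.6%), Moreno has the higher rate every time. Pooled: 36.3% vs 57.5% — Moreno has the higher rate overall. They agree.

no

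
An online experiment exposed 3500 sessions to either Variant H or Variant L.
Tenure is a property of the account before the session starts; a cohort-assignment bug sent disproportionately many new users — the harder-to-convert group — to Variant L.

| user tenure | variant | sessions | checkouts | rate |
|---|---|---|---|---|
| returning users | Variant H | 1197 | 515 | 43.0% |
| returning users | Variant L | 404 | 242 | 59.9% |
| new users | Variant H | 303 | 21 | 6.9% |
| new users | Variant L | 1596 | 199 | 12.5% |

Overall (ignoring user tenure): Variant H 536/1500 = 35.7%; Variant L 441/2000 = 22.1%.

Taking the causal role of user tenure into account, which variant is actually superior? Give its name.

Variant L

Here user tenure is a common cause — it drives both which variant a case falls under and the outcome. The crude comparison mixes populations; the stratum-specific rates are the causally relevant ones.
Within each level — returning users: 43.0% vs 59.9%; new users: 6.9% vs 12.5% — Variant L is higher every time.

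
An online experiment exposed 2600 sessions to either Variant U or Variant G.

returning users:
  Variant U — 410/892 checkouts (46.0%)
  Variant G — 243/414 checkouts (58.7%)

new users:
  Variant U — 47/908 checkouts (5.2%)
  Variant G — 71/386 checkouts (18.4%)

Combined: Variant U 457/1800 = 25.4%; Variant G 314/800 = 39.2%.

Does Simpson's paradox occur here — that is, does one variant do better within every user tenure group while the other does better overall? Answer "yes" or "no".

no

Within each user tenure level (returning users 46.0% vs 58.7%; new users 5.2% vs 18.4%), Variant G has the higher rate every time. Pooled: 25.4% vs 39.2% — Variant G has the higher rate overall. They agree.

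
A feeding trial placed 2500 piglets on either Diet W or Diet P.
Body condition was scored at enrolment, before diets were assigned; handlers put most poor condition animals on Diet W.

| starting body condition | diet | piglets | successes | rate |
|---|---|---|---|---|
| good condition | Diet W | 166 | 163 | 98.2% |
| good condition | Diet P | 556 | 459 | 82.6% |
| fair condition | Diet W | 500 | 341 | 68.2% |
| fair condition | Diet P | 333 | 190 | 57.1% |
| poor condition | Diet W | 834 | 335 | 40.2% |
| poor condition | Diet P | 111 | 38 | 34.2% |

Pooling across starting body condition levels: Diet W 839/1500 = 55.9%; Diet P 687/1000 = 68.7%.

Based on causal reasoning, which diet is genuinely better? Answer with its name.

Diet W

The imbalance in starting body condition arose from how piglets were allocated, not from anything the diet did; and starting body condition independently affects the outcome. The pooled gap is confounded — condition on starting body condition.
Within each level — good condition: 98.2% vs 82.6%; fair condition: 68.2% vs 57.1%; poor condition: 40.2% vs 34.2% — Diet W is higher every time.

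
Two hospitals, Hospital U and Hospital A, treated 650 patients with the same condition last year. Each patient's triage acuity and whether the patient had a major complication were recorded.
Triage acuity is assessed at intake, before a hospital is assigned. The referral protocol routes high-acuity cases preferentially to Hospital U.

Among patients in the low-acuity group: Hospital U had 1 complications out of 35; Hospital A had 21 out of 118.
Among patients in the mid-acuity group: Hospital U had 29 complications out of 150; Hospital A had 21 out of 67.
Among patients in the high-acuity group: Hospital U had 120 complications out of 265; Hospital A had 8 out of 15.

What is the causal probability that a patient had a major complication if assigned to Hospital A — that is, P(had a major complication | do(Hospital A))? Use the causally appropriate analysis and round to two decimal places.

The triage acuity-specific comparison favours Hospital U throughout, but the pooled figures favour Hospital A. The question is whether to condition on triage acuity.
Triage acuity is set before the hospital has any effect — it is not caused by the hospital — and it independently drives the outcome. That makes it a confounder, so the causal comparison is within triage acuity levels.
Standardising Hospital A to the population triage acuity mix: 0.235·21/118 + 0.334·21/67 + 0.431·8/15 = 0.376.

0.38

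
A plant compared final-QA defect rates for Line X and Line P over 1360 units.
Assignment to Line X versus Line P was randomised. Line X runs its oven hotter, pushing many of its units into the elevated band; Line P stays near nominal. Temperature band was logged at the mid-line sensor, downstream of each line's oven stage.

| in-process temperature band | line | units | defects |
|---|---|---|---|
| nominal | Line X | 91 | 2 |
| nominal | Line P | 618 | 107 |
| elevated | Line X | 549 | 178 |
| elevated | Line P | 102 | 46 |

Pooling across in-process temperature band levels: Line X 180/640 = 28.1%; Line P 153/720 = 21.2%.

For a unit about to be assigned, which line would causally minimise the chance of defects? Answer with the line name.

Line P

In-process temperature band here is a post-treatment variable shaped by the line; conditioning on it would introduce bias rather than remove it. The overall comparison is the causal one.
Pooled: Line X 28.1% vs Line P 21.2%; Line P is lower overall.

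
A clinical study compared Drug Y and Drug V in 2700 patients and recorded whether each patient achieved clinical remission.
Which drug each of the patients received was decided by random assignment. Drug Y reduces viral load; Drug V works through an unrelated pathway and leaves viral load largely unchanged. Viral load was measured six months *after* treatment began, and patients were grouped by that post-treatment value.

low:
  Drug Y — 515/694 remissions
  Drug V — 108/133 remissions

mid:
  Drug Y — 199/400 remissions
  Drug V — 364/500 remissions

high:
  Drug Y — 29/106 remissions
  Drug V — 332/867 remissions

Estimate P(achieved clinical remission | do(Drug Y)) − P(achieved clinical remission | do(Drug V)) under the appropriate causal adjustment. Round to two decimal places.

Viral load is recorded after the drug and is itself shifted by it — it sits on the causal path from drug to outcome. Conditioning on a mediator would strip out part of the effect we want; the pooled comparison gives the total causal effect.
The causal difference is the pooled difference: 0.619 − 0.536 = +0.083.

+0.08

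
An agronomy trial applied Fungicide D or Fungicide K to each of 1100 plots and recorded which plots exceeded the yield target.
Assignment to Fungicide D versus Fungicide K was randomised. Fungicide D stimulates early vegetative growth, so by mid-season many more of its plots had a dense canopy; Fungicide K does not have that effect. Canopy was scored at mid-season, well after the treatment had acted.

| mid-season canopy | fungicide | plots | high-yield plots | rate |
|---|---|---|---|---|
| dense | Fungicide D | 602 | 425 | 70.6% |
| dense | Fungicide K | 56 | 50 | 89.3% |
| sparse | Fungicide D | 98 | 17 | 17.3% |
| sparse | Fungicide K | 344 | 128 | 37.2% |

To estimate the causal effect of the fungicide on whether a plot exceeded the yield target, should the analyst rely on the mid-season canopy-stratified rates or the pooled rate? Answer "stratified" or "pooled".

pooled

Because the fungicide influences mid-season canopy, mid-season canopy is a post-treatment mediator, not a confounder. Stratifying on it would bias the estimate; the causal effect is the crude pooled difference.
Pooled: Fungicide D 63.1% vs Fungicide K 44.5%; Fungicide D is higher overall.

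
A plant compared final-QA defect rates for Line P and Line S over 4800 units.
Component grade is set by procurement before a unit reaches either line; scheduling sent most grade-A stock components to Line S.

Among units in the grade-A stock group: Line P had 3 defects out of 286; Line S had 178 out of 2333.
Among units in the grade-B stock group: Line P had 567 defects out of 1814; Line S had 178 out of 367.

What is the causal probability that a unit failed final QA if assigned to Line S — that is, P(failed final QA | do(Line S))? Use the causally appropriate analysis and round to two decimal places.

The stratified and pooled comparisons disagree (Line P wins within each component grade; Line S wins overall), so the answer turns on the causal role of component grade.
The imbalance in component grade arose from how units were allocated, not from anything the line did; and component grade independently affects the outcome. The pooled gap is confounded — condition on component grade.
Standardising Line S to the population component grade mix: 0.546·178/2333 + 0.454·178/367 = 0.262.

0.26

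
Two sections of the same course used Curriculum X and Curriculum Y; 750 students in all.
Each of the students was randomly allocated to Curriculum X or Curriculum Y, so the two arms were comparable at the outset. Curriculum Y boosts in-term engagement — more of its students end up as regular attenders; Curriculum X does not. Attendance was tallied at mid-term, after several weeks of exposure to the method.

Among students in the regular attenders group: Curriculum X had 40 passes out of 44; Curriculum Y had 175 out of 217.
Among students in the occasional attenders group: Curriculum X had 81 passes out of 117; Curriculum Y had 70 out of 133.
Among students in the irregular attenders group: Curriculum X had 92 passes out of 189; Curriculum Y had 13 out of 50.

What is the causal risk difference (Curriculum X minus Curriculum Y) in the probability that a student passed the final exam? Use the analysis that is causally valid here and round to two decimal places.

-0.04

The mid-term attendance-specific comparison favours Curriculum X throughout, but the pooled figures favour Curriculum Y. The question is whether to condition on mid-term attendance.
Mid-term attendance is recorded after the teaching method and is itself shifted by it — it sits on the causal path from teaching method to outcome. Conditioning on a mediator would strip out part of the effect we want; the pooled comparison gives the total causal effect.
The causal difference is the pooled difference: 0.609 − 0.645 = -0.036.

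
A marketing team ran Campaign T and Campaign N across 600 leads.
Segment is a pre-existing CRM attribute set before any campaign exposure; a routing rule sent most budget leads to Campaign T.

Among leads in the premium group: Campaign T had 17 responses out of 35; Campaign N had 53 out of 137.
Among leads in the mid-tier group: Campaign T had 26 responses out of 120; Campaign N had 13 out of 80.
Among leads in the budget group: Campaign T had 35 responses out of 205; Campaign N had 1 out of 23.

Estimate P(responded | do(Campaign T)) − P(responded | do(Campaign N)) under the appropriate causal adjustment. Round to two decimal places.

The customer segment-specific comparison favours Campaign T throughout, but the pooled figures favour Campaign N. The question is whether to condition on customer segment.
Customer segment satisfies the back-door criterion: it is not a descendant of the campaign, and it blocks the spurious path from campaign to outcome. Adjusting for it (i.e., using the within-customer segment rates) gives the causal effect.
Adjusting over the population distribution of customer segment: 0.287·(0.486−0.387) + 0.333·(0.217−0.163) + 0.380·(0.171−0.043) = +0.095.

+0.09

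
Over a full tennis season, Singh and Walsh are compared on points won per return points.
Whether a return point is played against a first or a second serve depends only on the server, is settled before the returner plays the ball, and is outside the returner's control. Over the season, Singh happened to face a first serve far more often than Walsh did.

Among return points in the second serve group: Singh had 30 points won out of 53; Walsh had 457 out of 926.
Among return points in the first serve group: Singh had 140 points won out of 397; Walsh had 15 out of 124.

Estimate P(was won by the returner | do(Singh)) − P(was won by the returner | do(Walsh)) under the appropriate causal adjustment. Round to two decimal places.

+0.13

Singh is higher inside every serve type stratum but Walsh is higher in aggregate. Whether to stratify depends on how serve type relates to the player.
Here serve type is a common cause — it drives both which player a case falls under and the outcome. The crude comparison mixes populations; the stratum-specific rates are the causally relevant ones.
Adjusting over the population distribution of serve type: 0.653·(0.566−0.494) + 0.347·(0.353−0.121) = +0.128.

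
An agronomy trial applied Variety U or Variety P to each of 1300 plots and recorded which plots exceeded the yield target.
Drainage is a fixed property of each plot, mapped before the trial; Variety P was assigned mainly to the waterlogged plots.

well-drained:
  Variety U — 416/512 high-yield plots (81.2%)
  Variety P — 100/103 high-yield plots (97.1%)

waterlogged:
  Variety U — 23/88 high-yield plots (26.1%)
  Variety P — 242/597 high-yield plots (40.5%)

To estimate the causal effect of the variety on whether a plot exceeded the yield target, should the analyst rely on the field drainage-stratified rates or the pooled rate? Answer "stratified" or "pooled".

The field drainage-specific comparison favours Variety P throughout, but the pooled figures favour Variety U. The question is whether to condition on field drainage.
Field drainage differs across varietys for reasons unrelated to any effect of the variety itself, and it separately predicts the outcome — a classic confounder. We must compare within field drainage levels.
Within each level — well-drained: 81.2% vs 97.1%; waterlogged: 26.1% vs 40.5% — Variety P is higher every time.

stratified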